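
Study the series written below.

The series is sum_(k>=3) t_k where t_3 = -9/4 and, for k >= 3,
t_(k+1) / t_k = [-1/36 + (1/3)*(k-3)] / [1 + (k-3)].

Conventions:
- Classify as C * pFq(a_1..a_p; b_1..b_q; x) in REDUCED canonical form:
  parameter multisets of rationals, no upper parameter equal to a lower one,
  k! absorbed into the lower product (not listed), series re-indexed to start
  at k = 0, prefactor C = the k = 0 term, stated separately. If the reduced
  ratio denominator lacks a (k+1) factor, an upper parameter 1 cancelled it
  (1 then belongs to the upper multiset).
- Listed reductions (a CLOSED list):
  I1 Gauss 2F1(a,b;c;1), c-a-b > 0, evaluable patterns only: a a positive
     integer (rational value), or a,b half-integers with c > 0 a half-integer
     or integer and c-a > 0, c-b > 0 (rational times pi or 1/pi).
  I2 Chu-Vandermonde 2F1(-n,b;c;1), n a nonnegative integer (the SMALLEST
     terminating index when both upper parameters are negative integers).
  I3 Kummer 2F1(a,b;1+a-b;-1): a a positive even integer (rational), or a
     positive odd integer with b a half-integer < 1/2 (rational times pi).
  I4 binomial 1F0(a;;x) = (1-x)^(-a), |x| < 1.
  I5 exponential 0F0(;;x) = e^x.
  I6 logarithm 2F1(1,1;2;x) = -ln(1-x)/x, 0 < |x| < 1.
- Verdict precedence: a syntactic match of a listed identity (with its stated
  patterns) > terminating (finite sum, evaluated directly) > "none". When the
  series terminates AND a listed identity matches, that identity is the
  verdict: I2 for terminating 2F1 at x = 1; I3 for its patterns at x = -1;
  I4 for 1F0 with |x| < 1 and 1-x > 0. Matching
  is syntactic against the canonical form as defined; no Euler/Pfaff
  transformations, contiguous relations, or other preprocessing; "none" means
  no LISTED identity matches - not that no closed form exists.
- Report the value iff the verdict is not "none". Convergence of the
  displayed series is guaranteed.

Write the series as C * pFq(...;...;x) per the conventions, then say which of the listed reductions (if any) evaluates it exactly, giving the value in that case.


First insight: t_0 = -9/4 here, and roots of the ratio polynomials (prefactor -9/4) are the negated parameters.
Adjacent-term ratio: r(k) = (1/3) * (k-1/12) / [(k+1)] - rational; roots negated = parameters, x = (1/3), C = -9/4.

x = 1/3 here; the reduced form reads 1F0, upper {-1/12}, lower {-}, C = -9/4. Verdict at x = 1/3: the binomial series (I4) matches (the 1F0 binomial series: exponent 1/12, x = 1/3). Its exact value is (-9/4) * (2/3)^(1/12).


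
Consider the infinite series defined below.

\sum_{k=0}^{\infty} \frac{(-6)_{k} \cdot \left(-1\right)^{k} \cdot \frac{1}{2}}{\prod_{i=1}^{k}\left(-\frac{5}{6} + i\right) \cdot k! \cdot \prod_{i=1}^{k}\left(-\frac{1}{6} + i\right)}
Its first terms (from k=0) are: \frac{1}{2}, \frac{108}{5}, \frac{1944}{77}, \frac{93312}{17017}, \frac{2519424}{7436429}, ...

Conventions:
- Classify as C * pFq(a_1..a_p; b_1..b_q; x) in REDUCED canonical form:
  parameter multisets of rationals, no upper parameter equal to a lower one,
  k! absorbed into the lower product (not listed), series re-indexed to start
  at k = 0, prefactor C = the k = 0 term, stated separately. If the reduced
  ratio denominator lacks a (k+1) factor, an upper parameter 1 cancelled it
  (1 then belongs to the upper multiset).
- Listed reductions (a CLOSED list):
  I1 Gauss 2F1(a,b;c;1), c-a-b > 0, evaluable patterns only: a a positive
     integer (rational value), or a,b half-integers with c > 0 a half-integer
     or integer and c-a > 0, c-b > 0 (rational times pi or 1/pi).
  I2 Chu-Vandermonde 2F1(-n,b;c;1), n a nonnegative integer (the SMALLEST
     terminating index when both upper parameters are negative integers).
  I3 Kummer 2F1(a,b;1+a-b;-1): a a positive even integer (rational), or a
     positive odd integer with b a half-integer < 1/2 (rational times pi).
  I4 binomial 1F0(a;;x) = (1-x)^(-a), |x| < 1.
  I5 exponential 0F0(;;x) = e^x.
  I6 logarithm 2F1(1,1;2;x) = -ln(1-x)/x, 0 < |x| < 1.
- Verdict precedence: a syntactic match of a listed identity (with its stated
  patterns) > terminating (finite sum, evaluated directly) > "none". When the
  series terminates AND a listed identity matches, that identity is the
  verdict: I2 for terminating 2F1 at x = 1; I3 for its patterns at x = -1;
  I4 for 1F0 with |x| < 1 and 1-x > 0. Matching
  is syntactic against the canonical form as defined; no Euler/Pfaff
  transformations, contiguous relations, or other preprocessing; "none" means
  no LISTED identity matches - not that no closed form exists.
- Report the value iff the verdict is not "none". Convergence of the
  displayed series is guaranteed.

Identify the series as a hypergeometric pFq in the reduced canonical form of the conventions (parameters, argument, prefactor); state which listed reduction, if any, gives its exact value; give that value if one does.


Reduced: x = -1, 1F2, upper = {-6}, lower = {\frac{1}{6}, \frac{5}{6}}, C = \frac{1}{2}. Verdict: terminating. (-6)_k vanishes past k = 6, leaving a 7-term sum, computed directly. Sum: \frac{3110613023727721}{58496809621250}.

Key observation: with t_0 = \frac{1}{2}, the lower running product (prefactor 1/2) is a rising factorial.
Adjacent-term ratio: r(k) = -1 * (k-6) / [(k+\frac{1}{6}) (k+\frac{5}{6}) (k+1)] - rational; roots negated = parameters, x = -1, C = \frac{1}{2}.


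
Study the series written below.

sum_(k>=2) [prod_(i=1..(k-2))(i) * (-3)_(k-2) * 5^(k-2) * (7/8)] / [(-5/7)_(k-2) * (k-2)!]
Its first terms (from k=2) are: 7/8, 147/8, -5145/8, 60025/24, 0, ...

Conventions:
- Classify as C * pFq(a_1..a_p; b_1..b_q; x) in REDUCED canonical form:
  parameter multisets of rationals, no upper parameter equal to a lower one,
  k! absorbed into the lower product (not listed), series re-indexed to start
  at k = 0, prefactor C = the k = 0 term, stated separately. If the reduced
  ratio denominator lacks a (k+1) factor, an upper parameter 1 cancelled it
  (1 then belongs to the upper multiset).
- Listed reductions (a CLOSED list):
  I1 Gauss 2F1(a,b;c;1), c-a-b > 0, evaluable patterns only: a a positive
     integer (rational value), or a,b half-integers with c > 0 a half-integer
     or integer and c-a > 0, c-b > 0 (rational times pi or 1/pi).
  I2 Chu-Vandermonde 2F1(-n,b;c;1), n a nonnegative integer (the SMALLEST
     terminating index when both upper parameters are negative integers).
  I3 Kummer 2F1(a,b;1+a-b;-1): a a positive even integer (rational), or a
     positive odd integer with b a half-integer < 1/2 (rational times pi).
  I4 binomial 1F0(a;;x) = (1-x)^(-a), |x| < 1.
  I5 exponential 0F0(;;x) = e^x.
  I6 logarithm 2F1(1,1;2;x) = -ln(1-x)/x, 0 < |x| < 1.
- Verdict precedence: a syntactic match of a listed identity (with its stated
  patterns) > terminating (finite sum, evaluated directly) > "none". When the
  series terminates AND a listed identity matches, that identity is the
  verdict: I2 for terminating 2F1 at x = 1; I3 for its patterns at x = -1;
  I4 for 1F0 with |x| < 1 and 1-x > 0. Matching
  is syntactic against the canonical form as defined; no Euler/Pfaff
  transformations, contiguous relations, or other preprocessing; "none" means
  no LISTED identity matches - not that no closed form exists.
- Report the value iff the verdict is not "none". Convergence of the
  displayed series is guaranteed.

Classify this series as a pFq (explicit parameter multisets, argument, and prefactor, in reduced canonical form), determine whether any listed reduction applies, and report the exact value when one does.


At argument 5: a 2F1 with upper {-3, 1}, lower {-5/7}, scaled by C = 7/8. Verdict: terminating - upper parameter -3 makes this a finite sum (last index 3), evaluated exactly. Exact value: 11263/6.

Key observation: from the first term 7/8: the running product (C = 7/8) telescopes to a rising factorial.
Term ratio: r(k) = 5 * (k-3) (k+1) / [(k-5/7) (k+1)] - rational in k. x = 5; t_0 = 7/8; negate the roots.


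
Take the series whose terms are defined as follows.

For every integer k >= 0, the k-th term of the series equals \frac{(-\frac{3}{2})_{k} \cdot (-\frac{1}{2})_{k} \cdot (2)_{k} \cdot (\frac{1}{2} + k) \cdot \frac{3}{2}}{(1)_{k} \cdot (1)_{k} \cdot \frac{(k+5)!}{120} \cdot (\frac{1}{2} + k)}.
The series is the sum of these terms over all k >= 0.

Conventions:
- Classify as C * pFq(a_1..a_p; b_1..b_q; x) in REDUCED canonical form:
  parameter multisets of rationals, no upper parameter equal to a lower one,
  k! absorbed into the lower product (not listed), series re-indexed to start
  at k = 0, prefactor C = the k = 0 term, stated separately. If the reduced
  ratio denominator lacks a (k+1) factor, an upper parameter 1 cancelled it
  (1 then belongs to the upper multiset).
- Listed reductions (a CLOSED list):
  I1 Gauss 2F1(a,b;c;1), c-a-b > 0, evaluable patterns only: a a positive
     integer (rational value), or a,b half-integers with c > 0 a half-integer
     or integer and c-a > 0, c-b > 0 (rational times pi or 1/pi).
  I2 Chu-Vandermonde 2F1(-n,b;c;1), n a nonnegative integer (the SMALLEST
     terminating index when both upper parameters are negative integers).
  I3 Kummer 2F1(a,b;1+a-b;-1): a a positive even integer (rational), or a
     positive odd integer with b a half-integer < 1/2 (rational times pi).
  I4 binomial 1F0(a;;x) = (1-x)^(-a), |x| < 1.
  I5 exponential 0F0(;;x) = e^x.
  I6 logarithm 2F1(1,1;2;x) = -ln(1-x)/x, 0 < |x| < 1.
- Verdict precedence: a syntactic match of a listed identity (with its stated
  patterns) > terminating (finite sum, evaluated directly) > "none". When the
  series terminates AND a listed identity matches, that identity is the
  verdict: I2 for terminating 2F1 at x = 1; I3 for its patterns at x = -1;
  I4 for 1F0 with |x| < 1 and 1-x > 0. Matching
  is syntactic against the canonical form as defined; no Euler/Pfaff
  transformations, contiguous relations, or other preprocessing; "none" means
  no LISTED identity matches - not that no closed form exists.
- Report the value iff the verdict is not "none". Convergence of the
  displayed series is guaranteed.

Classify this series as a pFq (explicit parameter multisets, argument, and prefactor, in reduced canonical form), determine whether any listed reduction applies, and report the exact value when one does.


This is \frac{3}{2} * 3F2(-\frac{3}{2}, -\frac{1}{2}, 2; 1, 6; 1) in reduced canonical form. Verdict: no listed reduction: x = 1 and upper {-\frac{3}{2}, -\frac{1}{2}, 2} fail every I1-I6 pattern.

The tell: from the first term \frac{3}{2}: k + 1/2 divides numerator and denominator alike; prefactor 3/2 after cancelling.
Adjacent-term ratio: r(k) = 1 * (k-\frac{3}{2}) (k-\frac{1}{2}) (k+2) / [(k+1) (k+6) (k+1)] - rational; roots negated = parameters, x = 1, C = \frac{3}{2}.


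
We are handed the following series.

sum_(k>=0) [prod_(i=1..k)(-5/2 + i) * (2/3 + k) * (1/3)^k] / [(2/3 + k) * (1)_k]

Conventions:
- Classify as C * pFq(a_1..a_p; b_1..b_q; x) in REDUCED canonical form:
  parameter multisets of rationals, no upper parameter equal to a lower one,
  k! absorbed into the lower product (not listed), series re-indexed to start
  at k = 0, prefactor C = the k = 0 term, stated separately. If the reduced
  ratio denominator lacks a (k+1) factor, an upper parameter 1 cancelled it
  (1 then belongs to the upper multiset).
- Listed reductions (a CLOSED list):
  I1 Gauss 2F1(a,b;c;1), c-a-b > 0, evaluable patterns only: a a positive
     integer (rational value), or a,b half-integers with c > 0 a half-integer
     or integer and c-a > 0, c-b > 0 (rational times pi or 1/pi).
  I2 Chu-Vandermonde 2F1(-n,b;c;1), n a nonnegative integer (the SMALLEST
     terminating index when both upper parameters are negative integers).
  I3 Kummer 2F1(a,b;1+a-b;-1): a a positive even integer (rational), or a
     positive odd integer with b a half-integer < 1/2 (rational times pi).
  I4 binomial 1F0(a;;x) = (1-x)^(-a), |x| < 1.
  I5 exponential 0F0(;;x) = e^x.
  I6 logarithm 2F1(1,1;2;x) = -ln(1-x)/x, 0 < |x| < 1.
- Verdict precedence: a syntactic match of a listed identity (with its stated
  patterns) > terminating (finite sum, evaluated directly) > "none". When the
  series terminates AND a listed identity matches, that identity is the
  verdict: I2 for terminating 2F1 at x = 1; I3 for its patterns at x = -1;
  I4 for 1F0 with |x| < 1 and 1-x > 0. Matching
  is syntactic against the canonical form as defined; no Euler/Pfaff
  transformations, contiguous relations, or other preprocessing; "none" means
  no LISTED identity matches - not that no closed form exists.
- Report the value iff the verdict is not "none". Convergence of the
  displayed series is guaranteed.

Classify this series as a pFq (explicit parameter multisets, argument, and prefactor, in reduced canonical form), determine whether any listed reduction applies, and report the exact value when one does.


Structural cue: with t_0 = 1, the running product (prefactor 1) telescopes to a rising factorial.
Step ratio: r(k) = (1/3) * (k-3/2) / [(k+1)] ; factor over Q: parameters, x = (1/3), and C = 1.

At argument 1/3: a 1F0 with upper {-3/2}, lower {-}, scaled by C = 1. Verdict: binomial (I4) matches (the 1F0 binomial series: exponent 3/2, x = 1/3). Sum: (2/3)^(3/2).


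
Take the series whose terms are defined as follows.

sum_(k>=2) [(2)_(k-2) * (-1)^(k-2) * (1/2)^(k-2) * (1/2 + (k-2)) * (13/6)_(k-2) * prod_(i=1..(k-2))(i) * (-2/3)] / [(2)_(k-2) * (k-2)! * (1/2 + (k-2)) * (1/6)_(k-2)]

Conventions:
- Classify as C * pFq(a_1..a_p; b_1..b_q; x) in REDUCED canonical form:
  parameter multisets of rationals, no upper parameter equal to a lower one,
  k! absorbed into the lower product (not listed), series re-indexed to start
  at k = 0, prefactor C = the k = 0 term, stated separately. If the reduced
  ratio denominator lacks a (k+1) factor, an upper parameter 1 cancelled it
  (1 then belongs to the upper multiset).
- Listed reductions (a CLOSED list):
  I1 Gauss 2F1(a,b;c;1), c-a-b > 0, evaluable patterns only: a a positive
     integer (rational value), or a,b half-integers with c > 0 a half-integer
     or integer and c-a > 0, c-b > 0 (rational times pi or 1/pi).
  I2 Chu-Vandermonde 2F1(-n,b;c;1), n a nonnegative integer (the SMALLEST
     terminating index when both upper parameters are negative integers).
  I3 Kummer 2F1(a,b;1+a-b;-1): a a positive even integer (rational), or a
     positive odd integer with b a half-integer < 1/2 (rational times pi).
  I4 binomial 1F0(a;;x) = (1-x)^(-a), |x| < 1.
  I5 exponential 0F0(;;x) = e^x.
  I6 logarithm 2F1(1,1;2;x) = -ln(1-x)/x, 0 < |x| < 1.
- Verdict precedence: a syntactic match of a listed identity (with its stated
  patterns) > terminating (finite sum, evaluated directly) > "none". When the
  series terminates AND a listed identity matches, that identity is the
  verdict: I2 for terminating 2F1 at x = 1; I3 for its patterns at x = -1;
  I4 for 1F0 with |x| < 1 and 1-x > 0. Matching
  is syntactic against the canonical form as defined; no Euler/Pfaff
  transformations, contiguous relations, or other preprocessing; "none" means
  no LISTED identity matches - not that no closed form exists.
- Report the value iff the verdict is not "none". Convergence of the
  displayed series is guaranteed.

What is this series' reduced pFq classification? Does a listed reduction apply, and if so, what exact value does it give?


Canonical form: C = -2/3 times 2F1 with upper {1, 13/6}, lower {1/6}, x = -1/2. Verdict: none - this 2F1 at x = -1/2 matches no listed pattern, and upper {1, 13/6} holds no stopper.

Key step: t_0 = -2/3 here, and the parameter 2 appears in both the upper and lower lists and cancels (alongside the other common factor).
Term ratio: r(k) = (-1/2) * (k+1) (k+13/6) / [(k+1/6) (k+1)] - rational in k, leading ratio (-1/2); with t_0 = -2/3, classification follows.


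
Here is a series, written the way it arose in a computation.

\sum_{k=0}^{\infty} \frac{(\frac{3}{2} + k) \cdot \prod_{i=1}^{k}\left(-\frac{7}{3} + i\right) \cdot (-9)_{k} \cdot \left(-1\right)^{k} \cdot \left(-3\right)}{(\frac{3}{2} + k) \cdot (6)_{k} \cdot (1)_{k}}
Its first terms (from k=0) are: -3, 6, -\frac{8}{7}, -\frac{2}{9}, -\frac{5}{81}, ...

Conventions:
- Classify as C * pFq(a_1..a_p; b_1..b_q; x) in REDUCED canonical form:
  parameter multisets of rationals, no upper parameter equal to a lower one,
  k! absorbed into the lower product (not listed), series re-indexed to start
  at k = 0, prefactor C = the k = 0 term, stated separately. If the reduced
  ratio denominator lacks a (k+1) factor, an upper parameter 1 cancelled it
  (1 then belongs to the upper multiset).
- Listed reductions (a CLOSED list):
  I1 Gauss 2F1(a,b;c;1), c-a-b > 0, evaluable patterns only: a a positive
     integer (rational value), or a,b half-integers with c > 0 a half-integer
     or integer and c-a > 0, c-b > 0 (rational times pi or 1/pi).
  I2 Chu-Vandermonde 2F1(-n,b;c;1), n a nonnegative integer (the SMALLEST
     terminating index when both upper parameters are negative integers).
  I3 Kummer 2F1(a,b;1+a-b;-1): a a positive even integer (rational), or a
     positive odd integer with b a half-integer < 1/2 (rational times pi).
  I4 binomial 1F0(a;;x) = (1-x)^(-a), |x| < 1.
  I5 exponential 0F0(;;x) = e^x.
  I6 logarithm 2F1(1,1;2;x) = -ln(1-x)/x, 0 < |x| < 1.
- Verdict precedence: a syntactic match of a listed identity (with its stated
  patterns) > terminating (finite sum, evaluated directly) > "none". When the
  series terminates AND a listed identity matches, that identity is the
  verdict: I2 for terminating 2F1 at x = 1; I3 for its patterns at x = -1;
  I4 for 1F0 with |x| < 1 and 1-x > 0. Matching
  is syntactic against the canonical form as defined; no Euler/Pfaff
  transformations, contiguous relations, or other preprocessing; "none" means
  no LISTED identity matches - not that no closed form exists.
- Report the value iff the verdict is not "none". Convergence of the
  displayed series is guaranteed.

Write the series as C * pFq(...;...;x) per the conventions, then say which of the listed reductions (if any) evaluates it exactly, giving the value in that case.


Classification (C = -3): 2F1 with upper {-9, -\frac{4}{3}}, lower {6}, argument x = -1. Verdict: terminating. With -9 upstairs the series is a 10-term polynomial sum; evaluated term by term. Its exact value is \frac{75075517}{48361131}.

Key observation: from the first term -3: the running product (C = -3, x = -1) telescopes to a rising factorial.
Adjacent-term ratio: r(k) = -1 * (k-9) (k-\frac{4}{3}) / [(k+6) (k+1)] - rational; roots negated = parameters, x = -1, C = -3.


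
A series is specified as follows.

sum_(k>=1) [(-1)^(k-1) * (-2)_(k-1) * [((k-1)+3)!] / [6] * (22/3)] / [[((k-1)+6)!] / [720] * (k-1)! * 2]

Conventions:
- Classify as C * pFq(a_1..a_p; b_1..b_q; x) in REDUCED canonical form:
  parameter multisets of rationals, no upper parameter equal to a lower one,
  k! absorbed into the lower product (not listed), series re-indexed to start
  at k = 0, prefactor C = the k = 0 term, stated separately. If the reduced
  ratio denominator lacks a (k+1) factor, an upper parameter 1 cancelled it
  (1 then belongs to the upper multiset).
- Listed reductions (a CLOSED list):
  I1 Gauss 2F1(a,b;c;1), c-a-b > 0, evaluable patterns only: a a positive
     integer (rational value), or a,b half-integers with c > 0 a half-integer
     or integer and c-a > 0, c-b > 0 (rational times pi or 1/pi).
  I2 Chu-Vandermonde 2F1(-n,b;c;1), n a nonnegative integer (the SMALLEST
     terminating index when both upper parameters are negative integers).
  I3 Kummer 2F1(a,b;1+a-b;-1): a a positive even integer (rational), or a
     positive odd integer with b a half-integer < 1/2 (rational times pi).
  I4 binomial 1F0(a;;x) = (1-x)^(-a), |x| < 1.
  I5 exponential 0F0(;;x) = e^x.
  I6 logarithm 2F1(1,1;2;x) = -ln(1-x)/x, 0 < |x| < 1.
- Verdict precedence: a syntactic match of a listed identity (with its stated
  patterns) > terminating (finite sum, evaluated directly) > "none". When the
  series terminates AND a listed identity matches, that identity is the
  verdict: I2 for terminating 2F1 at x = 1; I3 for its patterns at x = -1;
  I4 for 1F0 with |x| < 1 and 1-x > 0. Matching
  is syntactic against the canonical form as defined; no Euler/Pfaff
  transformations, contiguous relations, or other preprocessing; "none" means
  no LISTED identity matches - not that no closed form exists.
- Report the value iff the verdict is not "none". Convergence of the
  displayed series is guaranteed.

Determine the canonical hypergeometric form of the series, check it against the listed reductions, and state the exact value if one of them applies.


This is 11/3 * 2F1(-2, 4; 7; -1) in reduced canonical form. Verdict: Kummer (I3) matches (x = -1; c = 7 equals 1+a-b for upper {-2, 4}: listed pattern). Value: 55/6.

Key step: x = (-1) and the denominator's factorial ratio (C = 11/3) is a lower Pochhammer.
Term ratio: r(k) = (-1) * (k-2) (k+4) / [(k+7) (k+1)] - rational in k. x = (-1); t_0 = 11/3; negate the roots.


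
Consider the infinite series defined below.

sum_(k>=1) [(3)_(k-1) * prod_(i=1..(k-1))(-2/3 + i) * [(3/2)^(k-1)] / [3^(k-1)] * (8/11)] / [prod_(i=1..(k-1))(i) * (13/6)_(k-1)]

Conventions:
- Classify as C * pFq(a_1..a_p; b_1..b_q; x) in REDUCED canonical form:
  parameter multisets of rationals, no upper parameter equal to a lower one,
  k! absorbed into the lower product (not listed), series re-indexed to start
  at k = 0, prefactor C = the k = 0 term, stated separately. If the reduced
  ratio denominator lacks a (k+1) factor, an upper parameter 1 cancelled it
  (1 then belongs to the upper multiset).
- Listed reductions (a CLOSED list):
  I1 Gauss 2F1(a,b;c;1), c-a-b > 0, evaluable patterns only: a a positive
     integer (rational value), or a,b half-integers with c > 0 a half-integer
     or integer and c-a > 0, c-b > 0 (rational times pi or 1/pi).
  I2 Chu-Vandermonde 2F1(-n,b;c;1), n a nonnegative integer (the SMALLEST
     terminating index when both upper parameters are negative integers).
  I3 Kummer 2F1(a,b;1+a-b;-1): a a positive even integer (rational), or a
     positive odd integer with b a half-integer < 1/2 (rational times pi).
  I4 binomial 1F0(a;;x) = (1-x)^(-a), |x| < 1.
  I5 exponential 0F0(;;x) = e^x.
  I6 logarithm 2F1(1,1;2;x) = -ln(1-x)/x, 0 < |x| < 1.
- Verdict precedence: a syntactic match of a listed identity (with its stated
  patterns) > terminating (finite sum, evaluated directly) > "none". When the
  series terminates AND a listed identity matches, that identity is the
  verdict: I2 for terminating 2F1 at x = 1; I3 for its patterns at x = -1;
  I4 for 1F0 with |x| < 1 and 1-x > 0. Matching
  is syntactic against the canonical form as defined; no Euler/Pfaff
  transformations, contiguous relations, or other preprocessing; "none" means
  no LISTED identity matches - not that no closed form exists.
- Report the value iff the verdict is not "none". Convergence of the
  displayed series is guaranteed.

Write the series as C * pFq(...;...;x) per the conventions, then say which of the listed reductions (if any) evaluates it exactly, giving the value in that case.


Canonical form: C = 8/11 times 2F1 with upper {1/3, 3}, lower {13/6}, x = 1/2. Verdict: none (x = 1/2): each listed identity misses the multisets {1/3, 3} ; {13/6}.

Key step: from the first term 8/11: the product of the first k integers (C = 8/11) is k!.
Adjacent-term ratio: r(k) = (1/2) * (k+1/3) (k+3) / [(k+13/6) (k+1)] - rational in k, leading ratio (1/2); with t_0 = 8/11, classification follows.


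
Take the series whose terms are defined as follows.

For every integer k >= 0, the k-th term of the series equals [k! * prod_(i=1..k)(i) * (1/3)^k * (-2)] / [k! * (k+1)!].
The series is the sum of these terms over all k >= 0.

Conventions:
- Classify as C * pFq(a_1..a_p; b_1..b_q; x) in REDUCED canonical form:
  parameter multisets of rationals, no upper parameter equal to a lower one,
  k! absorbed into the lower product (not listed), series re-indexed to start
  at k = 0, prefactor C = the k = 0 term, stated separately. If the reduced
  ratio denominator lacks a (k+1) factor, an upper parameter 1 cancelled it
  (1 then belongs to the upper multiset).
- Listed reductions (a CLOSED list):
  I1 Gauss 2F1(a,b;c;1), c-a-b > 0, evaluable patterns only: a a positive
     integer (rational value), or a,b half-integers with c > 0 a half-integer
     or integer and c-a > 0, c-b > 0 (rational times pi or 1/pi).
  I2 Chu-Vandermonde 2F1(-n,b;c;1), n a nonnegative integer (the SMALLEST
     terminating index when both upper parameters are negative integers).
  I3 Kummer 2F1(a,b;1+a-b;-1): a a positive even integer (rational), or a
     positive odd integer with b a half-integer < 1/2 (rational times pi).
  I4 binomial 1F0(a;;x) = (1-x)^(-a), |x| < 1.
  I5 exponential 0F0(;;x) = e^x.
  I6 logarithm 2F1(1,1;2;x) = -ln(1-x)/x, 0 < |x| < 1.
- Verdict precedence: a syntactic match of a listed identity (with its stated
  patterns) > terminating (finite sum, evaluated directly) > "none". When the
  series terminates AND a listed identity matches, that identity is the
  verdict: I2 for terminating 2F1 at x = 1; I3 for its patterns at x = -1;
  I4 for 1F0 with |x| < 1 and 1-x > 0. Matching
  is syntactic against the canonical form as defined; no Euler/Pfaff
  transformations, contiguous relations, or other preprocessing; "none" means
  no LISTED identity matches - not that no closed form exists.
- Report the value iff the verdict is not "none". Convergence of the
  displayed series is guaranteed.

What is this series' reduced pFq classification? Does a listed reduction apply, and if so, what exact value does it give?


Structural cue: from the first term -2: the running product (prefactor -2) telescopes to a rising factorial.
Adjacent-term ratio: r(k) = (1/3) * (k+1) (k+1) / [(k+2) (k+1)] - rational; roots negated = parameters, x = (1/3), C = -2.

x = 1/3 here; the reduced form reads 2F1, upper {1, 1}, lower {2}, C = -2. Verdict at x = 1/3: logarithm (I6) matches (the logarithm: parameters (1,1;2), x = 1/3). Its exact value is 6 * ln(2/3).


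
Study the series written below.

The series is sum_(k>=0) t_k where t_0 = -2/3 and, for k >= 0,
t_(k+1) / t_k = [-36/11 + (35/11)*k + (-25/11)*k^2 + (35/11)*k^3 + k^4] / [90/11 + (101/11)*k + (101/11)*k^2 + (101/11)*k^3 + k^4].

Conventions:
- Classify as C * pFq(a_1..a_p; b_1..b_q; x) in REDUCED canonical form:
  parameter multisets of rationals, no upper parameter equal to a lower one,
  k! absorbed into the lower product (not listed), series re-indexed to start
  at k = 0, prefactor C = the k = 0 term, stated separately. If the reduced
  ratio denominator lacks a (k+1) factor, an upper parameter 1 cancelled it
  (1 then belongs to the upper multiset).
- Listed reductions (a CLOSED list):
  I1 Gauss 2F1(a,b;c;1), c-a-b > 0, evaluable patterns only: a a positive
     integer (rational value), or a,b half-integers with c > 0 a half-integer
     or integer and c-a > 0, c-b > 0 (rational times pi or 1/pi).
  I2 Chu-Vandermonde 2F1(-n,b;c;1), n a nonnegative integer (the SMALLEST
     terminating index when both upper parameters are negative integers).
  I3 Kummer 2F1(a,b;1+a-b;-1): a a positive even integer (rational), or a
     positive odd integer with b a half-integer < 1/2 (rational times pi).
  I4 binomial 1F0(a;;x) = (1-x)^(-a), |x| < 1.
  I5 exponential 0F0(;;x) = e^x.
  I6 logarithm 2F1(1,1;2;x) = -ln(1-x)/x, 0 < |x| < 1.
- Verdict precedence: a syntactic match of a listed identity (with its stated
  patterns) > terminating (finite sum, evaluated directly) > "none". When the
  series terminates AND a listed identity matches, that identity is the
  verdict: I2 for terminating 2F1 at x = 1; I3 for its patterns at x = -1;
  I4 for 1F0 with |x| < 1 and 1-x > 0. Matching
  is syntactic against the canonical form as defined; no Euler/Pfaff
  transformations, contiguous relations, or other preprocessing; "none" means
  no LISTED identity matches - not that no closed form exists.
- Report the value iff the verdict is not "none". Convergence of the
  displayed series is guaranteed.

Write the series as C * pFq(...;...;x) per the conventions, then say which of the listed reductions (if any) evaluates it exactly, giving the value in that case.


First insight: from the first term -2/3: the ratio is unreduced: k^2 + 1 divides both sides (C = -2/3).
Consecutive-term ratio: r(k) = 1 * (k-9/11) (k+4) / [(k+90/11) (k+1)] - poly over poly, x = 1 from leading terms; C = -2/3 at k = 0.

With C = -2/3: the canonical form is 2F1(-9/11, 4; 90/11; 1). Verdict at x = 1: Gauss (I1, integer-parameter pattern) matches (x = 1: the Gamma ratio telescopes since c-a-b = 5 > 0 and a = 4 in Z>0). Value: -586891/1537305.


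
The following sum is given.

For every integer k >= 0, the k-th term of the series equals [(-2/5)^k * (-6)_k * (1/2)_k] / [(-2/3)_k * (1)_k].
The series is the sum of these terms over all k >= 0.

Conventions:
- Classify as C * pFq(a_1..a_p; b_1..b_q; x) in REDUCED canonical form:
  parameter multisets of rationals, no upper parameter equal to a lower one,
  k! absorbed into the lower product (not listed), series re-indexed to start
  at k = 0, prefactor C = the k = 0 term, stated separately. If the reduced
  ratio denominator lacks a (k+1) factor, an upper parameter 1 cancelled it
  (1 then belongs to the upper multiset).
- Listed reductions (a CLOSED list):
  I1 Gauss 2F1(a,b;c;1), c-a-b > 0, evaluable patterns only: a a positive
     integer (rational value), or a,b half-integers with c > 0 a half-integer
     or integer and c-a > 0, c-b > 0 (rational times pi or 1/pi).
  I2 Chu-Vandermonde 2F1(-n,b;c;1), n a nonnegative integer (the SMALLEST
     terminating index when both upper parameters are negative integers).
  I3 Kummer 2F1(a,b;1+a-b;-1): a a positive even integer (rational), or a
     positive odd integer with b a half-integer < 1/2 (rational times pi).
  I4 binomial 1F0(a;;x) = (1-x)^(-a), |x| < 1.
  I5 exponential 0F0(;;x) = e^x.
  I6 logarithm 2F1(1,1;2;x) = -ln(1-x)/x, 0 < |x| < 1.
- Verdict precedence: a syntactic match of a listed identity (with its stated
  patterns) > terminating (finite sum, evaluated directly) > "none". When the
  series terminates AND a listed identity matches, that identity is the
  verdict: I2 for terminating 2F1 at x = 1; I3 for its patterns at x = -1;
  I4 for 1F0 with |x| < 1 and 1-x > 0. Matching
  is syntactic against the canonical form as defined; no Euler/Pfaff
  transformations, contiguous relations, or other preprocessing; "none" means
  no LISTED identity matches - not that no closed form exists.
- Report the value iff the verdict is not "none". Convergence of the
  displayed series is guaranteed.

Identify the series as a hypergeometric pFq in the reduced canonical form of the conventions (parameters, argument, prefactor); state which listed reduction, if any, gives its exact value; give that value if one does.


Key step: t_0 = 1 here, and (1)_k (C = 1) is k! itself.
Term ratio: r(k) = (-2/5) * (k-6) (k+1/2) / [(k-2/3) (k+1)] - rational in k. x = (-2/5); t_0 = 1; negate the roots.

Classification (C = 1): 2F1 with upper {-6, 1/2}, lower {-2/3}, argument x = -2/5. Verdict: terminating. (-6)_k vanishes past k = 6, leaving a 7-term sum, computed directly. Its exact value is -69871553/3250000.


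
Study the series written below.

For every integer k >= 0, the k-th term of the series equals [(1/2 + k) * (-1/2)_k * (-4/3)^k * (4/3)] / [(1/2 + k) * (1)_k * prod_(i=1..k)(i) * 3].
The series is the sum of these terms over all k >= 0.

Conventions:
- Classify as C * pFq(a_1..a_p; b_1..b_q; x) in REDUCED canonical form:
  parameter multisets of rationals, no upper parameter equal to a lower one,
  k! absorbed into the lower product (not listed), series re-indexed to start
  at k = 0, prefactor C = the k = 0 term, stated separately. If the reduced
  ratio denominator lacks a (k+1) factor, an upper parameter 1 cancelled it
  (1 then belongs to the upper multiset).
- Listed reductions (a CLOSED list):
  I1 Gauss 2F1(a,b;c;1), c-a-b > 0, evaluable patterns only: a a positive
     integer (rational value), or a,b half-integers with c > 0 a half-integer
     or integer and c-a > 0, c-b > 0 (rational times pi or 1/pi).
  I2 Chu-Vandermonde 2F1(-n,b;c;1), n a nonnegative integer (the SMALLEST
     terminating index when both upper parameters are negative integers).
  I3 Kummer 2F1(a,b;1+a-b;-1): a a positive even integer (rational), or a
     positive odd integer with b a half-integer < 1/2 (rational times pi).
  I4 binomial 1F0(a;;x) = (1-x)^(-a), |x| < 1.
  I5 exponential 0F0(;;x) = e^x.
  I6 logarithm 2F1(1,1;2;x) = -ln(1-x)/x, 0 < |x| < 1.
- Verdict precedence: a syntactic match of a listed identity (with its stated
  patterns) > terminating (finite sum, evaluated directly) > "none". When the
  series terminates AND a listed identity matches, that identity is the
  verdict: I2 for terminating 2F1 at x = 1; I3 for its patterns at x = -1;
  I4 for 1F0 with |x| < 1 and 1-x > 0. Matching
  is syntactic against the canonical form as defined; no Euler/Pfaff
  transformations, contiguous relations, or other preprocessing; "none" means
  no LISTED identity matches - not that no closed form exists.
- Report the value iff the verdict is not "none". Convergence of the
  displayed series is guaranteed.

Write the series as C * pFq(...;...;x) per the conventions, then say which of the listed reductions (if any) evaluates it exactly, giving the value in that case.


With C = 4/9: the canonical form is 1F1(-1/2; 1; -4/3). Verdict: none. No listed pattern accepts 1F1(-1/2; 1; -4/3).

Structural cue: t_0 being 4/9, the product of the first k integers (C = 4/9) is k!.
Adjacent-term ratio: r(k) = (-4/3) * (k-1/2) / [(k+1) (k+1)] - rational in k. x = (-4/3); t_0 = 4/9; negate the roots.


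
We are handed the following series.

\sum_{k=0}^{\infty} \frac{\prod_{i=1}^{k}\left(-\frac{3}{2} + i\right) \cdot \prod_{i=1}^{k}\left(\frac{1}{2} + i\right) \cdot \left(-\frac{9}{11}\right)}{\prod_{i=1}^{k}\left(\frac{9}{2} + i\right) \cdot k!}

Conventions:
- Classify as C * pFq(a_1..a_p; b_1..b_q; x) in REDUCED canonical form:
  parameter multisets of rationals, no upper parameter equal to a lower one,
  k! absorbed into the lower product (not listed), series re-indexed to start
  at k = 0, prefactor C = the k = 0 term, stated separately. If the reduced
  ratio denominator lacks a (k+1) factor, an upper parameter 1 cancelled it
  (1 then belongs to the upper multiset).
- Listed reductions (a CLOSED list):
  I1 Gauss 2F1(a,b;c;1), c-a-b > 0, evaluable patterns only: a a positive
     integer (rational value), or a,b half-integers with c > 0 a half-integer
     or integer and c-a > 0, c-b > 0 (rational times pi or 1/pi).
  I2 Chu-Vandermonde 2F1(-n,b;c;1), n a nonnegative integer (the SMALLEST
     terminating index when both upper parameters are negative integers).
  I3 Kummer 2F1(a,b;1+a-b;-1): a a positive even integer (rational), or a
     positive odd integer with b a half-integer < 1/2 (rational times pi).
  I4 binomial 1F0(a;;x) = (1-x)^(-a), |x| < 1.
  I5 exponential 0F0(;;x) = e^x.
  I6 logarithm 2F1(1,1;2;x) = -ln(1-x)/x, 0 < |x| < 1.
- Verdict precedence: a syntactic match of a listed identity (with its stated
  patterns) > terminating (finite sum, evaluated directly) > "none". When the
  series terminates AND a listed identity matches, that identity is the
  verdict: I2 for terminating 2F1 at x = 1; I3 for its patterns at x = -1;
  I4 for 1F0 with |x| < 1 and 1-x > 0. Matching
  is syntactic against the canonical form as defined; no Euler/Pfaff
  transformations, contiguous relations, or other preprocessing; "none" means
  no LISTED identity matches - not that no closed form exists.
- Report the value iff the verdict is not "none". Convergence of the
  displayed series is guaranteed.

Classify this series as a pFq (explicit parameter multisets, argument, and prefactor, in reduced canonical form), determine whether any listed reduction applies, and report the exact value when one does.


Key observation: with t_0 = -\frac{9}{11}, the running product (C = -9/11) telescopes to a rising factorial.
Step ratio: r(k) = 1 * (k-\frac{1}{2}) (k+\frac{3}{2}) / [(k+\frac{11}{2}) (k+1)] - rational in k, leading ratio 1; with t_0 = -\frac{9}{11}, classification follows.

Prefactor -\frac{9}{11}, argument 1: 2F1 with upper {-\frac{1}{2}, \frac{3}{2}} over lower {\frac{11}{2}}. Verdict (x = 1): the half-integer Gauss pattern (I1) applies (x = 1; upper {-\frac{1}{2}, \frac{3}{2}} half-integers, c = \frac{11}{2} in the evaluable pattern). Value: \left(-\frac{19845}{90112}\right) \cdot \pi.


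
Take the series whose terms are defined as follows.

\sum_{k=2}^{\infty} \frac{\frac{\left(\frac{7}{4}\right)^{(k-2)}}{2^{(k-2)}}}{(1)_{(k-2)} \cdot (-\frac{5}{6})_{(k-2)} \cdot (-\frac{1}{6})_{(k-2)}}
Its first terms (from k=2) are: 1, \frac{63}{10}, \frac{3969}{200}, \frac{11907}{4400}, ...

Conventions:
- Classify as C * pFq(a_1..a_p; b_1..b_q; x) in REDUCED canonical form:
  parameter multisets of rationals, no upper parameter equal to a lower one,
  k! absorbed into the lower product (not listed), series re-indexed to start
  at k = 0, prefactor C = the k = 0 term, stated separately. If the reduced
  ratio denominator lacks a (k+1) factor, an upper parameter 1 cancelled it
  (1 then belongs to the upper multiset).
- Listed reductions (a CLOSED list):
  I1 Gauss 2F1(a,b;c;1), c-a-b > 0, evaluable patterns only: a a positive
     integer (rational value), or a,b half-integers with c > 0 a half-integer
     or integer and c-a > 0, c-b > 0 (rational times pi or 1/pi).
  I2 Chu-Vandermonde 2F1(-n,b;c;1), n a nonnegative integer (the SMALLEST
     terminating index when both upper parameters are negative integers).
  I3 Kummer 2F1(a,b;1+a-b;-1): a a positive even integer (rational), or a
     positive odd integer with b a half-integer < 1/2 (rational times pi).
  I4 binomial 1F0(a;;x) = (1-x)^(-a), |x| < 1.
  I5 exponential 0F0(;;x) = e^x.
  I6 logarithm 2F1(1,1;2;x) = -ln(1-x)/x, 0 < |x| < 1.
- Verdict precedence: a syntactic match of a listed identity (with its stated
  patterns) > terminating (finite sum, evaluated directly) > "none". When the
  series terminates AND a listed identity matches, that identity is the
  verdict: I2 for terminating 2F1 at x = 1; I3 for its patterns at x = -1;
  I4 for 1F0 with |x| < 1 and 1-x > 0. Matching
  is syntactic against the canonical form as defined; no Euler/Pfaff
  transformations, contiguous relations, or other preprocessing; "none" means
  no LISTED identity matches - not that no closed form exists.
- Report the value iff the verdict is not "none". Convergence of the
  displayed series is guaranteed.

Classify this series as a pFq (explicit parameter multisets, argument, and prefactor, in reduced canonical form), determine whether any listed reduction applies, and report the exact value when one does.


The tell: x = \frac{7}{8} and (1)_k (C = 1, x = 7/8) is k! itself.
Ratio: r(k) = \frac{7}{8} * 1 / [(k-\frac{5}{6}) (k-\frac{1}{6}) (k+1)] - rational; roots negated = parameters, x = \frac{7}{8}, C = 1.

x = \frac{7}{8} here; the reduced form reads 0F2, upper {-}, lower {-\frac{5}{6}, -\frac{1}{6}}, C = 1. Verdict: no listed reduction: x = \frac{7}{8} and upper {-} fail every I1-I6 pattern.


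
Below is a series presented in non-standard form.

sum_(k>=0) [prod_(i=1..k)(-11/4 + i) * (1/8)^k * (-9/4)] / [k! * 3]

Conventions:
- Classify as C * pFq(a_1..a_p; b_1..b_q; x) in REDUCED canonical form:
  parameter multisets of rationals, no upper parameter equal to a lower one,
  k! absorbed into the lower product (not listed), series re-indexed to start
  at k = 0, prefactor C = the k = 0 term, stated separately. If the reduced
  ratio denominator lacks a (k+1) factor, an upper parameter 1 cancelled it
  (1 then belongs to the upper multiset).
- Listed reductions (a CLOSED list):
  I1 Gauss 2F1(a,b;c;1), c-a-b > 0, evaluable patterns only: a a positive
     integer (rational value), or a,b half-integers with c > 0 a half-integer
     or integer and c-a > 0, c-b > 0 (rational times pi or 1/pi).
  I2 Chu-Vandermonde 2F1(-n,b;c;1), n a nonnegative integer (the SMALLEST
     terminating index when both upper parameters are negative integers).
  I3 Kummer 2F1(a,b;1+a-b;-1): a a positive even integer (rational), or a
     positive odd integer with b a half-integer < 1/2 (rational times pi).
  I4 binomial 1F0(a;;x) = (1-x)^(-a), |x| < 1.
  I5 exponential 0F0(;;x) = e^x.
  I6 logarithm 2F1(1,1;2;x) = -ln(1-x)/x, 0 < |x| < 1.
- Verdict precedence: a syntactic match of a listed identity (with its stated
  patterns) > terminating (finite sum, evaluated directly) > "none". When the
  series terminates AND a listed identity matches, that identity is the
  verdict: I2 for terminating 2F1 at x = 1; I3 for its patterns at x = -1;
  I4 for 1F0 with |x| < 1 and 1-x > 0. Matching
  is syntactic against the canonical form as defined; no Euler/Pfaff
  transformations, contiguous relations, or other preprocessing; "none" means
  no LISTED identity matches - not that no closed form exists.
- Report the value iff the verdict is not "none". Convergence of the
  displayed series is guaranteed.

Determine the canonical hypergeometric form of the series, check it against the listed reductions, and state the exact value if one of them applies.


x = 1/8 here; the reduced form reads 1F0, upper {-7/4}, lower {-}, C = -3/4. Verdict: binomial (I4) fires (the 1F0 binomial series: exponent 7/4, x = 1/8). Its exact value is (-3/4) * (7/8)^(7/4).

Structural cue: t_0 being -3/4, the running product (C = -3/4) telescopes to a rising factorial.
Step ratio: r(k) = (1/8) * (k-7/4) / [(k+1)] ; factor over Q: parameters, x = (1/8), and C = -3/4.
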